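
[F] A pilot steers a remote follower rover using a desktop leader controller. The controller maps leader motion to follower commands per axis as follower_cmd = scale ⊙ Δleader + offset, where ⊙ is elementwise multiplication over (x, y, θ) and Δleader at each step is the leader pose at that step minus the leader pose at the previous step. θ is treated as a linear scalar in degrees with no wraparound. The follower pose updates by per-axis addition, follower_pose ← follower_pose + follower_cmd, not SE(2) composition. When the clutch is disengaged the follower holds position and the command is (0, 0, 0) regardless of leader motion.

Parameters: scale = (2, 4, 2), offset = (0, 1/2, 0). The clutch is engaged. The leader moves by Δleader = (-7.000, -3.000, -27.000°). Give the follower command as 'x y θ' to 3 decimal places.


-14.000 -11.500 -54.000

axis x: 2·-7.000 + 0 = -14.000
axis y: 4·-3.000 + 1/2 = -11.500
axis θ: 2·-27.000 + 0 = -54.000


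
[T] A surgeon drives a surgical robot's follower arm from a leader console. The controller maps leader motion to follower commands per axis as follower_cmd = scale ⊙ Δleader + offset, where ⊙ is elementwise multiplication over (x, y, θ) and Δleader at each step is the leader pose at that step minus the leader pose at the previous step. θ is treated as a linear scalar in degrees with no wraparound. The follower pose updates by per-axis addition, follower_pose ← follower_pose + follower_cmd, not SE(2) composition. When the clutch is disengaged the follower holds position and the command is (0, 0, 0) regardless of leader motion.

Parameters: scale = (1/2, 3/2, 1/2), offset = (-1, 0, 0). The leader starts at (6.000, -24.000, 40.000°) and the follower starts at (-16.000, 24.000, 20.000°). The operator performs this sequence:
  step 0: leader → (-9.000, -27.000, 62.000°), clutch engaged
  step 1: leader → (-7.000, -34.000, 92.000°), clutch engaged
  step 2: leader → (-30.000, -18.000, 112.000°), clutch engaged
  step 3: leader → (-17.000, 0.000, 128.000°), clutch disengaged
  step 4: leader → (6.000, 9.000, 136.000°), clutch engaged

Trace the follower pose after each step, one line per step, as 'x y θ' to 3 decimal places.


-24.500 19.500 31.000
-24.500 9.000 46.000
-37.000 33.000 56.000
-37.000 33.000 56.000
-26.500 46.500 60.000

step 0: Δleader=(-15.000, -3.000, 22.000°), engaged; cmd=(-8.500, -4.500, 11.000°) → follower=(-24.500, 19.500, 31.000°)
step 1: Δleader=(2.000, -7.000, 30.000°), engaged; cmd=(0.000, -10.500, 15.000°) → follower=(-24.500, 9.000, 46.000°)
step 2: Δleader=(-23.000, 16.000, 20.000°), engaged; cmd=(-12.500, 24.000, 10.000°) → follower=(-37.000, 33.000, 56.000°)
step 3: Δleader=(13.000, 18.000, 16.000°), disengaged; cmd=(0,0,0) → follower holds at (-37.000, 33.000, 56.000°)
step 4: Δleader=(23.000, 9.000, 8.000°), engaged; cmd=(10.500, 13.500, 4.000°) → follower=(-26.500, 46.500, 60.000°)


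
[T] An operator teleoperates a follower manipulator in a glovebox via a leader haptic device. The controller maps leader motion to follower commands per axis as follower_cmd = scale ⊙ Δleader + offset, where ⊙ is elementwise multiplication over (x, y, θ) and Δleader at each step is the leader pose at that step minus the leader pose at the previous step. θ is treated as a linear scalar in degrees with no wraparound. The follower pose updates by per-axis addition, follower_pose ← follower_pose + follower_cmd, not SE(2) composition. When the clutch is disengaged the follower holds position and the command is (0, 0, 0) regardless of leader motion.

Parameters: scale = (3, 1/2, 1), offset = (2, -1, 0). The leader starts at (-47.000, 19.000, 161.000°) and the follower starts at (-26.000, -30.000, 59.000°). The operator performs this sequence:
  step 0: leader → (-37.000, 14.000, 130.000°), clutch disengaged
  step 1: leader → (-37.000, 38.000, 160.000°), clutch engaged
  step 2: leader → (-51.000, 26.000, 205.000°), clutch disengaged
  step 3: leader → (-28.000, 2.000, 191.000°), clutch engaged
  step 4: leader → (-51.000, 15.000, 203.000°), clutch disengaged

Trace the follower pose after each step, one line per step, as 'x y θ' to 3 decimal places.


step 0: Δleader=(10.000, -5.000, -31.000°), disengaged; cmd=(0,0,0) → follower holds at (-26.000, -30.000, 59.000°)
step 1: Δleader=(0.000, 24.000, 30.000°), engaged; cmd=(2.000, 11.000, 30.000°) → follower=(-24.000, -19.000, 89.000°)
step 2: Δleader=(-14.000, -12.000, 45.000°), disengaged; cmd=(0,0,0) → follower holds at (-24.000, -19.000, 89.000°)
step 3: Δleader=(23.000, -24.000, -14.000°), engaged; cmd=(71.000, -13.000, -14.000°) → follower=(47.000, -32.000, 75.000°)
step 4: Δleader=(-23.000, 13.000, 12.000°), disengaged; cmd=(0,0,0) → follower holds at (47.000, -32.000, 75.000°)

-26.000 -30.000 59.000
-24.000 -19.000 89.000
-24.000 -19.000 89.000
47.000 -32.000 75.000
47.000 -32.000 75.000


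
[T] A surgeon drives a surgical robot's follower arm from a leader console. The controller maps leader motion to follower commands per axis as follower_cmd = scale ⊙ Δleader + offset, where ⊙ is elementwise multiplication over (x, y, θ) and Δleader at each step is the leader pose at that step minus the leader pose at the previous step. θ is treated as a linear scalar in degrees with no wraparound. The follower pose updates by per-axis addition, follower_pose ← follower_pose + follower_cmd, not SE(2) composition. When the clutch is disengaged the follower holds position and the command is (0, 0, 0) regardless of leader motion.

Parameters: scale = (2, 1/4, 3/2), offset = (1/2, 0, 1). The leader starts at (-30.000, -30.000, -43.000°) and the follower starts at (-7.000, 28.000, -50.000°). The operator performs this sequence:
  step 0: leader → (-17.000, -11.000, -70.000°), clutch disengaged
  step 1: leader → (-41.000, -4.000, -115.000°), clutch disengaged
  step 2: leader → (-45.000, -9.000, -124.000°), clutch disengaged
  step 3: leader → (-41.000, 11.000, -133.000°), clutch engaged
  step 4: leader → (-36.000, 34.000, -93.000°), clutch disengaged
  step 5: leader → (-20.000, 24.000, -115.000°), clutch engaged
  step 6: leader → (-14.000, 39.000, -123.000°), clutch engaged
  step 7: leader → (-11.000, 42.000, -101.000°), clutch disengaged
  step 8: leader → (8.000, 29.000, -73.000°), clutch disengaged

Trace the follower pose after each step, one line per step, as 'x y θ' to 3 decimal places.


-7.000 28.000 -50.000
-7.000 28.000 -50.000
-7.000 28.000 -50.000
1.500 33.000 -62.500
1.500 33.000 -62.500
34.000 30.500 -94.500
46.500 34.250 -105.500
46.500 34.250 -105.500
46.500 34.250 -105.500

step 0: Δleader=(13.000, 19.000, -27.000°), disengaged; cmd=(0,0,0) → follower holds at (-7.000, 28.000, -50.000°)
step 1: Δleader=(-24.000, 7.000, -45.000°), disengaged; cmd=(0,0,0) → follower holds at (-7.000, 28.000, -50.000°)
step 2: Δleader=(-4.000, -5.000, -9.000°), disengaged; cmd=(0,0,0) → follower holds at (-7.000, 28.000, -50.000°)
step 3: Δleader=(4.000, 20.000, -9.000°), engaged; cmd=(8.500, 5.000, -12.500°) → follower=(1.500, 33.000, -62.500°)
step 4: Δleader=(5.000, 23.000, 40.000°), disengaged; cmd=(0,0,0) → follower holds at (1.500, 33.000, -62.500°)
step 5: Δleader=(16.000, -10.000, -22.000°), engaged; cmd=(32.500, -2.500, -32.000°) → follower=(34.000, 30.500, -94.500°)
step 6: Δleader=(6.000, 15.000, -8.000°), engaged; cmd=(12.500, 3.750, -11.000°) → follower=(46.500, 34.250, -105.500°)
step 7: Δleader=(3.000, 3.000, 22.000°), disengaged; cmd=(0,0,0) → follower holds at (46.500, 34.250, -105.500°)
step 8: Δleader=(19.000, -13.000, 28.000°), disengaged; cmd=(0,0,0) → follower holds at (46.500, 34.250, -105.500°)


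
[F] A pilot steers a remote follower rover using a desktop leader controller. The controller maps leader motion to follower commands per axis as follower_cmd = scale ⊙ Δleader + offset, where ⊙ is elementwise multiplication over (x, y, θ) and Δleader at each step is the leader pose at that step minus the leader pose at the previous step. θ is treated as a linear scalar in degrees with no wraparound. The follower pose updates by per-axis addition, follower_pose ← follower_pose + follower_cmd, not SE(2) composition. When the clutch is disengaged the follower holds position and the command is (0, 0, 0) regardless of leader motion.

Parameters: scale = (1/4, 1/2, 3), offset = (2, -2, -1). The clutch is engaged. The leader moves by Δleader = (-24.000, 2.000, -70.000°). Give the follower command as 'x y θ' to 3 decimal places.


-4.000 -1.000 -211.000

axis x: 1/4·-24.000 + 2 = -4.000
axis y: 1/2·2.000 + -2 = -1.000
axis θ: 3·-70.000 + -1 = -211.000


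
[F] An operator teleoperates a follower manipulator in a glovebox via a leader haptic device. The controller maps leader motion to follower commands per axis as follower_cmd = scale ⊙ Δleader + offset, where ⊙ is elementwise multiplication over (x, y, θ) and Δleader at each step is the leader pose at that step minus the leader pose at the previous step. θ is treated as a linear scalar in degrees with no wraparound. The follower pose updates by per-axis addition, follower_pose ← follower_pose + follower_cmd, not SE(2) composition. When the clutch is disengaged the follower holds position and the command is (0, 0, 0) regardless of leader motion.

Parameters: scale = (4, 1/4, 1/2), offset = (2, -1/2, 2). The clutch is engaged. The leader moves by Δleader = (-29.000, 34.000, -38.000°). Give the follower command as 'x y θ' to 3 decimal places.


-114.000 8.000 -17.000

axis x: 4·-29.000 + 2 = -114.000
axis y: 1/4·34.000 + -1/2 = 8.000
axis θ: 1/2·-38.000 + 2 = -17.000


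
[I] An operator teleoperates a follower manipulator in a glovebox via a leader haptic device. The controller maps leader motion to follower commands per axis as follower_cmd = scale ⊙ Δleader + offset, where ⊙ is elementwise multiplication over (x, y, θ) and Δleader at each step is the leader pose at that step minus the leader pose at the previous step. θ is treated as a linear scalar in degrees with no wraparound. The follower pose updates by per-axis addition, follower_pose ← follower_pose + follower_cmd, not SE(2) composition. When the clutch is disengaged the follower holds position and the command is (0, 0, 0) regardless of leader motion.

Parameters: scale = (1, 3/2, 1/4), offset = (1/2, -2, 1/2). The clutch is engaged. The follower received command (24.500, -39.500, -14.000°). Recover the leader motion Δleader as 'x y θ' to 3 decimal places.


axis x: (24.500 − 1/2) / (1) = 24.000
axis y: (-39.500 − -2) / (3/2) = -25.000
axis θ: (-14.000 − 1/2) / (1/4) = -58.000

24.000 -25.000 -58.000


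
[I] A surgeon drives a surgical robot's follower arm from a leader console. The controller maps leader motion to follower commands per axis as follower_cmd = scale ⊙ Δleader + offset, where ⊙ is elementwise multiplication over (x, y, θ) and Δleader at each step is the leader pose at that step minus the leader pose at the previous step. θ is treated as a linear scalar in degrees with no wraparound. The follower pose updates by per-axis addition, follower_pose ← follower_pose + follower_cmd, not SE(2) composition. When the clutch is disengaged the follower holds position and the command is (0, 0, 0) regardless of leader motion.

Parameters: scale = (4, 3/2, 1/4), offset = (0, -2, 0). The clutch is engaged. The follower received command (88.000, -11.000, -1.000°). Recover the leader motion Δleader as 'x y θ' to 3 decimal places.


axis x: (88.000 − 0) / (4) = 22.000
axis y: (-11.000 − -2) / (3/2) = -6.000
axis θ: (-1.000 − 0) / (1/4) = -4.000

22.000 -6.000 -4.000


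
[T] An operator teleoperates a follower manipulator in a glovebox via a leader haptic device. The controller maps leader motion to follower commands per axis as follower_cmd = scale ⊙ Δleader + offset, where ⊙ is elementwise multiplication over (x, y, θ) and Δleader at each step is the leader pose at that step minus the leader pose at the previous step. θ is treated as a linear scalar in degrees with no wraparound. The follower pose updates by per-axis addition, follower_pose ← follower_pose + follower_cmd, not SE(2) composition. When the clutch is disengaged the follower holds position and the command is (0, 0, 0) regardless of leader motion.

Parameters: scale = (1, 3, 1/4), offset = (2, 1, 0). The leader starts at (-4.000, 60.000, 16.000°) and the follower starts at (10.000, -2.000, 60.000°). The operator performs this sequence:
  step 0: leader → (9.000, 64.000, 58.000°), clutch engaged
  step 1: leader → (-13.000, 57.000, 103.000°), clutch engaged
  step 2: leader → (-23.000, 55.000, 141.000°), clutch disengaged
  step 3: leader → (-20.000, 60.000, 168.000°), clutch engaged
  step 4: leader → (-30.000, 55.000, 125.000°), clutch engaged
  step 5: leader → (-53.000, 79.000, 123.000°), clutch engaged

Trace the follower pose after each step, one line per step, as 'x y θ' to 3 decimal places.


25.000 11.000 70.500
5.000 -9.000 81.750
5.000 -9.000 81.750
10.000 7.000 88.500
2.000 -7.000 77.750
-19.000 66.000 77.250

step 0: Δleader=(13.000, 4.000, 42.000°), engaged; cmd=(15.000, 13.000, 10.500°) → follower=(25.000, 11.000, 70.500°)
step 1: Δleader=(-22.000, -7.000, 45.000°), engaged; cmd=(-20.000, -20.000, 11.250°) → follower=(5.000, -9.000, 81.750°)
step 2: Δleader=(-10.000, -2.000, 38.000°), disengaged; cmd=(0,0,0) → follower holds at (5.000, -9.000, 81.750°)
step 3: Δleader=(3.000, 5.000, 27.000°), engaged; cmd=(5.000, 16.000, 6.750°) → follower=(10.000, 7.000, 88.500°)
step 4: Δleader=(-10.000, -5.000, -43.000°), engaged; cmd=(-8.000, -14.000, -10.750°) → follower=(2.000, -7.000, 77.750°)
step 5: Δleader=(-23.000, 24.000, -2.000°), engaged; cmd=(-21.000, 73.000, -0.500°) → follower=(-19.000, 66.000, 77.250°)


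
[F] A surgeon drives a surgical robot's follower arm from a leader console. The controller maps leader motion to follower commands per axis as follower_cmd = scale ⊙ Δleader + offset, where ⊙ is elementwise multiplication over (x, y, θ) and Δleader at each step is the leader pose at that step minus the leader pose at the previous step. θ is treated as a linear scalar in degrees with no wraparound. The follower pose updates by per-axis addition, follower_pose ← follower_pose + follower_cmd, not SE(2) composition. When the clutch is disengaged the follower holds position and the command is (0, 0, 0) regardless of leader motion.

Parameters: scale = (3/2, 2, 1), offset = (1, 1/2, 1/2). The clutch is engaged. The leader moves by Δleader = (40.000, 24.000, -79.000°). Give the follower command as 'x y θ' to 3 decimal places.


61.000 48.500 -78.500

axis x: 3/2·40.000 + 1 = 61.000
axis y: 2·24.000 + 1/2 = 48.500
axis θ: 1·-79.000 + 1/2 = -78.500


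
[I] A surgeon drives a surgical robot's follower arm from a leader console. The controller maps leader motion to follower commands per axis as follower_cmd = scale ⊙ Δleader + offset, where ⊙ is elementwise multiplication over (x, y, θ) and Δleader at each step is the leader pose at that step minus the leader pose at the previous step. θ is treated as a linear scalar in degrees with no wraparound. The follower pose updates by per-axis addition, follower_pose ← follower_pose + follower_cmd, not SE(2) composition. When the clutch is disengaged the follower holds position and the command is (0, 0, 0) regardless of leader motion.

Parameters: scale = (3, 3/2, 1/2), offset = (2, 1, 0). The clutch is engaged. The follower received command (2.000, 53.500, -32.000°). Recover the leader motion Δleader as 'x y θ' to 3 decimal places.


0.000 35.000 -64.000

axis x: (2.000 − 2) / (3) = 0.000
axis y: (53.500 − 1) / (3/2) = 35.000
axis θ: (-32.000 − 0) / (1/2) = -64.000


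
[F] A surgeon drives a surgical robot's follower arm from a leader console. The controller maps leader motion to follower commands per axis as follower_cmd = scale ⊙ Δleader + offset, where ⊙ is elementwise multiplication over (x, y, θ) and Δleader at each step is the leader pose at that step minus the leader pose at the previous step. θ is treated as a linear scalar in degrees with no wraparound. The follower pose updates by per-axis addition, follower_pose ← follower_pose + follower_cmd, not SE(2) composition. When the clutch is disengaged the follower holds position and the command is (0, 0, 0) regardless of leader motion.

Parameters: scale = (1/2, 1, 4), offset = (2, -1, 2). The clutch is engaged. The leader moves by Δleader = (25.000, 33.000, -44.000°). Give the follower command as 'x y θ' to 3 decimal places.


14.500 32.000 -174.000

axis x: 1/2·25.000 + 2 = 14.500
axis y: 1·33.000 + -1 = 32.000
axis θ: 4·-44.000 + 2 = -174.000


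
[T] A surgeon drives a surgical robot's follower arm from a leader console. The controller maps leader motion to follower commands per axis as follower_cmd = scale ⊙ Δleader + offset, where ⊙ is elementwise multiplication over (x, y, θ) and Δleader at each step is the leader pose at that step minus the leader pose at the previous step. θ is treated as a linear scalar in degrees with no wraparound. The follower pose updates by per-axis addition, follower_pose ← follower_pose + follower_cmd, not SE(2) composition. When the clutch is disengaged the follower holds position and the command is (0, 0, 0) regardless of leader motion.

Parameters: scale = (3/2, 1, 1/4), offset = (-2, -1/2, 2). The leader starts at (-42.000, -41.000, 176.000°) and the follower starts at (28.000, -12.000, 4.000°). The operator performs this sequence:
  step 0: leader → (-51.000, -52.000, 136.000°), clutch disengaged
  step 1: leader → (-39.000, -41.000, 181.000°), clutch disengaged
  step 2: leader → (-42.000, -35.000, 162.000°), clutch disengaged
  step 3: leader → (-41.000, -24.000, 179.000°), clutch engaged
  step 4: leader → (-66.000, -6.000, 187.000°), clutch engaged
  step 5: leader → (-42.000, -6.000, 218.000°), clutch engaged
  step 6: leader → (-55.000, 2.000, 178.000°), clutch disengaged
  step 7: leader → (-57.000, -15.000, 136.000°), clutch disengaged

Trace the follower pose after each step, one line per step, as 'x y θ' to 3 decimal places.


28.000 -12.000 4.000
28.000 -12.000 4.000
28.000 -12.000 4.000
27.500 -1.500 10.250
-12.000 16.000 14.250
22.000 15.500 24.000
22.000 15.500 24.000
22.000 15.500 24.000

step 0: Δleader=(-9.000, -11.000, -40.000°), disengaged; cmd=(0,0,0) → follower holds at (28.000, -12.000, 4.000°)
step 1: Δleader=(12.000, 11.000, 45.000°), disengaged; cmd=(0,0,0) → follower holds at (28.000, -12.000, 4.000°)
step 2: Δleader=(-3.000, 6.000, -19.000°), disengaged; cmd=(0,0,0) → follower holds at (28.000, -12.000, 4.000°)
step 3: Δleader=(1.000, 11.000, 17.000°), engaged; cmd=(-0.500, 10.500, 6.250°) → follower=(27.500, -1.500, 10.250°)
step 4: Δleader=(-25.000, 18.000, 8.000°), engaged; cmd=(-39.500, 17.500, 4.000°) → follower=(-12.000, 16.000, 14.250°)
step 5: Δleader=(24.000, 0.000, 31.000°), engaged; cmd=(34.000, -0.500, 9.750°) → follower=(22.000, 15.500, 24.000°)
step 6: Δleader=(-13.000, 8.000, -40.000°), disengaged; cmd=(0,0,0) → follower holds at (22.000, 15.500, 24.000°)
step 7: Δleader=(-2.000, -17.000, -42.000°), disengaged; cmd=(0,0,0) → follower holds at (22.000, 15.500, 24.000°)


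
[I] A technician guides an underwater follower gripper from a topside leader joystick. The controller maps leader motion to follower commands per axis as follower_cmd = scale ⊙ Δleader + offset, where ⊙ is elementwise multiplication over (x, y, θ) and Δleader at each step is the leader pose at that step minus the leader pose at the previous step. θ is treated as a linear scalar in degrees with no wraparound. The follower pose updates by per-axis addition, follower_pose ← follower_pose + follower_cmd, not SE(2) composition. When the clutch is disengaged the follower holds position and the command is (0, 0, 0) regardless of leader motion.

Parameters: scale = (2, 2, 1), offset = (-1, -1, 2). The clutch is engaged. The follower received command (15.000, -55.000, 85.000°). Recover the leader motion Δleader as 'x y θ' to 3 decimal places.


8.000 -27.000 83.000

axis x: (15.000 − -1) / (2) = 8.000
axis y: (-55.000 − -1) / (2) = -27.000
axis θ: (85.000 − 2) / (1) = 83.000


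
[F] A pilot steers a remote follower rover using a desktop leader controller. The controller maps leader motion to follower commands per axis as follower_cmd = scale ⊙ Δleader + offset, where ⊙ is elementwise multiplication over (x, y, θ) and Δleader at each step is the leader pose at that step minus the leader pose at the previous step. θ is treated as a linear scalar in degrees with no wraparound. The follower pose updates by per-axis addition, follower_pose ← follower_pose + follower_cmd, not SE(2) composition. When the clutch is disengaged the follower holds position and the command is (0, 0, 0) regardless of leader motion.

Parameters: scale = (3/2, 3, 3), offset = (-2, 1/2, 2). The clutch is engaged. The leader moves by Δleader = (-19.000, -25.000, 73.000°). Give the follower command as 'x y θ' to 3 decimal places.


-30.500 -74.500 221.000

axis x: 3/2·-19.000 + -2 = -30.500
axis y: 3·-25.000 + 1/2 = -74.500
axis θ: 3·73.000 + 2 = 221.000


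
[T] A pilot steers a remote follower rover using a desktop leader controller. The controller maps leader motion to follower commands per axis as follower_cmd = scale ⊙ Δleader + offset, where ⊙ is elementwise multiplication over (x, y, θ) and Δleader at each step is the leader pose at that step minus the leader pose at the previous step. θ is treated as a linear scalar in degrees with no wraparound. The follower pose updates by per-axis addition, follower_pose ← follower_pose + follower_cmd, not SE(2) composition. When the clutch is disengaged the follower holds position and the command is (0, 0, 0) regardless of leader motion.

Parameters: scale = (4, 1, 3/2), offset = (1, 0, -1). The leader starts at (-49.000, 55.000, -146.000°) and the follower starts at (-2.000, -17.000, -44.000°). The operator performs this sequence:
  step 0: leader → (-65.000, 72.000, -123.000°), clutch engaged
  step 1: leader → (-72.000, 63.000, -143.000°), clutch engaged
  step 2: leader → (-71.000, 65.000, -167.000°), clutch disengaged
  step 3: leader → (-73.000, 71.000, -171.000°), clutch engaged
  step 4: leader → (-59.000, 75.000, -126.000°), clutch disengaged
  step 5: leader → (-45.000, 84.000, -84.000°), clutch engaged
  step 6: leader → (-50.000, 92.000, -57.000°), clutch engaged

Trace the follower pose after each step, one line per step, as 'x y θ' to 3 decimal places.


-65.000 0.000 -10.500
-92.000 -9.000 -41.500
-92.000 -9.000 -41.500
-99.000 -3.000 -48.500
-99.000 -3.000 -48.500
-42.000 6.000 13.500
-61.000 14.000 53.000

step 0: Δleader=(-16.000, 17.000, 23.000°), engaged; cmd=(-63.000, 17.000, 33.500°) → follower=(-65.000, 0.000, -10.500°)
step 1: Δleader=(-7.000, -9.000, -20.000°), engaged; cmd=(-27.000, -9.000, -31.000°) → follower=(-92.000, -9.000, -41.500°)
step 2: Δleader=(1.000, 2.000, -24.000°), disengaged; cmd=(0,0,0) → follower holds at (-92.000, -9.000, -41.500°)
step 3: Δleader=(-2.000, 6.000, -4.000°), engaged; cmd=(-7.000, 6.000, -7.000°) → follower=(-99.000, -3.000, -48.500°)
step 4: Δleader=(14.000, 4.000, 45.000°), disengaged; cmd=(0,0,0) → follower holds at (-99.000, -3.000, -48.500°)
step 5: Δleader=(14.000, 9.000, 42.000°), engaged; cmd=(57.000, 9.000, 62.000°) → follower=(-42.000, 6.000, 13.500°)
step 6: Δleader=(-5.000, 8.000, 27.000°), engaged; cmd=(-19.000, 8.000, 39.500°) → follower=(-61.000, 14.000, 53.000°)


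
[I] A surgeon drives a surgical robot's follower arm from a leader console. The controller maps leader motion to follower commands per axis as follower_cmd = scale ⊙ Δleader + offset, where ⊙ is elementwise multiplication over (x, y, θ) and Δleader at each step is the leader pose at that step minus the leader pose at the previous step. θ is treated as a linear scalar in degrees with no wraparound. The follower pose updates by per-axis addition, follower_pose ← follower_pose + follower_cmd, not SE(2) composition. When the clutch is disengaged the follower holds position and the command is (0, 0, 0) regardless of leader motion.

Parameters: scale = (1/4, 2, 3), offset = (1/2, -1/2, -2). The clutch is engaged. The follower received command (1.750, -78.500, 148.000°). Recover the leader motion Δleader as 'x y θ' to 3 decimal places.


axis x: (1.750 − 1/2) / (1/4) = 5.000
axis y: (-78.500 − -1/2) / (2) = -39.000
axis θ: (148.000 − -2) / (3) = 50.000

5.000 -39.000 50.000


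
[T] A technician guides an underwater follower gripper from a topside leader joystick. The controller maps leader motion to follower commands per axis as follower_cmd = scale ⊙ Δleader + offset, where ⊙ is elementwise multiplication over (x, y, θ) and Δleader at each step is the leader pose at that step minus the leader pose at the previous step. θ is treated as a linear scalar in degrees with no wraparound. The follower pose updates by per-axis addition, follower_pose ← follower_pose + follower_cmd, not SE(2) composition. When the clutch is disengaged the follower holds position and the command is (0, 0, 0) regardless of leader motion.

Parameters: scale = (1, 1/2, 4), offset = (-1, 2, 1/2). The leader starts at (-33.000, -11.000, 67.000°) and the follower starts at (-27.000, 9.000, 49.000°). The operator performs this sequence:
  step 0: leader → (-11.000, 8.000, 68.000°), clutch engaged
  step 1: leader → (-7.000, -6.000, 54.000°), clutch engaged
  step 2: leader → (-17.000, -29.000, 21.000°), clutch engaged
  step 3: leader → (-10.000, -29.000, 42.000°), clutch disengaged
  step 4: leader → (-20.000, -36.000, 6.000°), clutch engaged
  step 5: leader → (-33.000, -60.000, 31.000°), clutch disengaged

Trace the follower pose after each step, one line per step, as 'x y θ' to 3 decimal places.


step 0: Δleader=(22.000, 19.000, 1.000°), engaged; cmd=(21.000, 11.500, 4.500°) → follower=(-6.000, 20.500, 53.500°)
step 1: Δleader=(4.000, -14.000, -14.000°), engaged; cmd=(3.000, -5.000, -55.500°) → follower=(-3.000, 15.500, -2.000°)
step 2: Δleader=(-10.000, -23.000, -33.000°), engaged; cmd=(-11.000, -9.500, -131.500°) → follower=(-14.000, 6.000, -133.500°)
step 3: Δleader=(7.000, 0.000, 21.000°), disengaged; cmd=(0,0,0) → follower holds at (-14.000, 6.000, -133.500°)
step 4: Δleader=(-10.000, -7.000, -36.000°), engaged; cmd=(-11.000, -1.500, -143.500°) → follower=(-25.000, 4.500, -277.000°)
step 5: Δleader=(-13.000, -24.000, 25.000°), disengaged; cmd=(0,0,0) → follower holds at (-25.000, 4.500, -277.000°)

-6.000 20.500 53.500
-3.000 15.500 -2.000
-14.000 6.000 -133.500
-14.000 6.000 -133.500
-25.000 4.500 -277.000
-25.000 4.500 -277.000


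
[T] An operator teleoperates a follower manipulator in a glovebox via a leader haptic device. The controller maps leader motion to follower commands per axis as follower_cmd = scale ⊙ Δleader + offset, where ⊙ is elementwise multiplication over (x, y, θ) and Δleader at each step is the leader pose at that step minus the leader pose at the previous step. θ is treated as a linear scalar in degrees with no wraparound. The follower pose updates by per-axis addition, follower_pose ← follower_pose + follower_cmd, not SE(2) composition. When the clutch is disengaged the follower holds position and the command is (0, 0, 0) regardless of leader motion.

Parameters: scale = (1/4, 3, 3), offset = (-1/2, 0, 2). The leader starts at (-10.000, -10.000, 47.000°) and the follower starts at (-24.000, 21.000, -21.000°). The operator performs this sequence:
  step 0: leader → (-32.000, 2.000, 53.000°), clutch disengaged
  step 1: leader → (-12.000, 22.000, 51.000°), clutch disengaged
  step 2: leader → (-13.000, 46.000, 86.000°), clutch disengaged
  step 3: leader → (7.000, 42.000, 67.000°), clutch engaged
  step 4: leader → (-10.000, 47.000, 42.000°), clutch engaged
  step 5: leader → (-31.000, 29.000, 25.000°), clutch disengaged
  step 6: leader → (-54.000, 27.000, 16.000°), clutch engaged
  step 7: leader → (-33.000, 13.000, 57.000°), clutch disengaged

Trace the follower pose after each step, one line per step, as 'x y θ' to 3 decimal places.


-24.000 21.000 -21.000
-24.000 21.000 -21.000
-24.000 21.000 -21.000
-19.500 9.000 -76.000
-24.250 24.000 -149.000
-24.250 24.000 -149.000
-30.500 18.000 -174.000
-30.500 18.000 -174.000

step 0: Δleader=(-22.000, 12.000, 6.000°), disengaged; cmd=(0,0,0) → follower holds at (-24.000, 21.000, -21.000°)
step 1: Δleader=(20.000, 20.000, -2.000°), disengaged; cmd=(0,0,0) → follower holds at (-24.000, 21.000, -21.000°)
step 2: Δleader=(-1.000, 24.000, 35.000°), disengaged; cmd=(0,0,0) → follower holds at (-24.000, 21.000, -21.000°)
step 3: Δleader=(20.000, -4.000, -19.000°), engaged; cmd=(4.500, -12.000, -55.000°) → follower=(-19.500, 9.000, -76.000°)
step 4: Δleader=(-17.000, 5.000, -25.000°), engaged; cmd=(-4.750, 15.000, -73.000°) → follower=(-24.250, 24.000, -149.000°)
step 5: Δleader=(-21.000, -18.000, -17.000°), disengaged; cmd=(0,0,0) → follower holds at (-24.250, 24.000, -149.000°)
step 6: Δleader=(-23.000, -2.000, -9.000°), engaged; cmd=(-6.250, -6.000, -25.000°) → follower=(-30.500, 18.000, -174.000°)
step 7: Δleader=(21.000, -14.000, 41.000°), disengaged; cmd=(0,0,0) → follower holds at (-30.500, 18.000, -174.000°)


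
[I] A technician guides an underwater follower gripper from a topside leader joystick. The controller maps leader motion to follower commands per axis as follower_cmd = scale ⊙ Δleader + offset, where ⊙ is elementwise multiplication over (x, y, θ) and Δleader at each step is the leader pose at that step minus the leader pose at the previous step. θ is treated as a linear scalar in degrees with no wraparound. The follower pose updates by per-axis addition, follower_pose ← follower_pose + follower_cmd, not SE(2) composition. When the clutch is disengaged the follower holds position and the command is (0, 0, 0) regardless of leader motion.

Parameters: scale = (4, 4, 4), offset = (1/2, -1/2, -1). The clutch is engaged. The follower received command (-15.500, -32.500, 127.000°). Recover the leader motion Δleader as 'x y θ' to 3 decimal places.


-4.000 -8.000 32.000

axis x: (-15.500 − 1/2) / (4) = -4.000
axis y: (-32.500 − -1/2) / (4) = -8.000
axis θ: (127.000 − -1) / (4) = 32.000


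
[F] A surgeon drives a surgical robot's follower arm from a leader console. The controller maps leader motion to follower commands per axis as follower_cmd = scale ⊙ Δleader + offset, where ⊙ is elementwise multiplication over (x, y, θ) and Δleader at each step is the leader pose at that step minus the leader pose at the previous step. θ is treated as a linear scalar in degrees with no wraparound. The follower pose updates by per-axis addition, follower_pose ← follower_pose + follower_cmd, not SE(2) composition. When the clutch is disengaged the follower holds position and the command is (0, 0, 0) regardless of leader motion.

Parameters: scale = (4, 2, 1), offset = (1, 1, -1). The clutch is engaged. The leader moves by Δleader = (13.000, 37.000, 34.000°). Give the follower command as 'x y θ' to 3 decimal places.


axis x: 4·13.000 + 1 = 53.000
axis y: 2·37.000 + 1 = 75.000
axis θ: 1·34.000 + -1 = 33.000

53.000 75.000 33.000


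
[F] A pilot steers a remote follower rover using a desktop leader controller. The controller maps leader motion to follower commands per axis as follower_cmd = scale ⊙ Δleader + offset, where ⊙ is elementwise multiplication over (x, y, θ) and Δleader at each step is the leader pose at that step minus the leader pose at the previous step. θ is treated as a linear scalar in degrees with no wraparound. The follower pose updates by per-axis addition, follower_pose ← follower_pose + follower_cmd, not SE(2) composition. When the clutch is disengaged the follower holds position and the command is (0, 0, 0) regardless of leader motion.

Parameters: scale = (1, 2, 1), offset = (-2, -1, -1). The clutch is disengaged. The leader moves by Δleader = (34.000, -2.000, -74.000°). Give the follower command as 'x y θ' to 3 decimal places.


0.000 0.000 0.000

clutch disengaged → follower holds; cmd = (0, 0, 0)


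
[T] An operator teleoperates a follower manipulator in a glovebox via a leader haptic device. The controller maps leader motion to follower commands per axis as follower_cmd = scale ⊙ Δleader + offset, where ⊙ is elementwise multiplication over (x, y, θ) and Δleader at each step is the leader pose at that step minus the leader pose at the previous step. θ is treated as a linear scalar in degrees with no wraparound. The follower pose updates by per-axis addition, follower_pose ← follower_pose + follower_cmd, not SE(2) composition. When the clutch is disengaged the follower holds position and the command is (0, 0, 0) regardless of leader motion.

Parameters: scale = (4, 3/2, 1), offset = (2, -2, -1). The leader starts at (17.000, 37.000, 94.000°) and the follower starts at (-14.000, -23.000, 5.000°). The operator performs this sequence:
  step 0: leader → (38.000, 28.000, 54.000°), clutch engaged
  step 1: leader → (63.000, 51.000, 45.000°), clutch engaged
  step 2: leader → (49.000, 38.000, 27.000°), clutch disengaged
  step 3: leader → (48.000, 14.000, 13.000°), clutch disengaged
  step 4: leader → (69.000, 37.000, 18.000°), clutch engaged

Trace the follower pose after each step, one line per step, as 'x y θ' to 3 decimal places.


72.000 -38.500 -36.000
174.000 -6.000 -46.000
174.000 -6.000 -46.000
174.000 -6.000 -46.000
260.000 26.500 -42.000

step 0: Δleader=(21.000, -9.000, -40.000°), engaged; cmd=(86.000, -15.500, -41.000°) → follower=(72.000, -38.500, -36.000°)
step 1: Δleader=(25.000, 23.000, -9.000°), engaged; cmd=(102.000, 32.500, -10.000°) → follower=(174.000, -6.000, -46.000°)
step 2: Δleader=(-14.000, -13.000, -18.000°), disengaged; cmd=(0,0,0) → follower holds at (174.000, -6.000, -46.000°)
step 3: Δleader=(-1.000, -24.000, -14.000°), disengaged; cmd=(0,0,0) → follower holds at (174.000, -6.000, -46.000°)
step 4: Δleader=(21.000, 23.000, 5.000°), engaged; cmd=(86.000, 32.500, 4.000°) → follower=(260.000, 26.500, -42.000°)


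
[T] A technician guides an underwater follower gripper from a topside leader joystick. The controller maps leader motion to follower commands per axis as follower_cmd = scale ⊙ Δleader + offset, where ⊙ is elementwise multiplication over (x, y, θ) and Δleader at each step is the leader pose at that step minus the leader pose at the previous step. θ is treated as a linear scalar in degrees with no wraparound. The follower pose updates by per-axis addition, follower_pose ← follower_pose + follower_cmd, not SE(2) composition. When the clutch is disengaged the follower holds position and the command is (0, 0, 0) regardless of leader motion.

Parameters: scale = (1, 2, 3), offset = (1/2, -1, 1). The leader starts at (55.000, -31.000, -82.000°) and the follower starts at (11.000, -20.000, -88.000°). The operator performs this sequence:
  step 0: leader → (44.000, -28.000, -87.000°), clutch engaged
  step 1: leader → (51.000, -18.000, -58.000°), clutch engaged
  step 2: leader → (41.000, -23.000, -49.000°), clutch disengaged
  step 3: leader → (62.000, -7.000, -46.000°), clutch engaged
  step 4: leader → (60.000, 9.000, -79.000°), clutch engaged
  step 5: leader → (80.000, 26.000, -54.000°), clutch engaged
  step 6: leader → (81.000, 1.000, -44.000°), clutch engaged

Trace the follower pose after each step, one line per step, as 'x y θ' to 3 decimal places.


0.500 -15.000 -102.000
8.000 4.000 -14.000
8.000 4.000 -14.000
29.500 35.000 -4.000
28.000 66.000 -102.000
48.500 99.000 -26.000
50.000 48.000 5.000

step 0: Δleader=(-11.000, 3.000, -5.000°), engaged; cmd=(-10.500, 5.000, -14.000°) → follower=(0.500, -15.000, -102.000°)
step 1: Δleader=(7.000, 10.000, 29.000°), engaged; cmd=(7.500, 19.000, 88.000°) → follower=(8.000, 4.000, -14.000°)
step 2: Δleader=(-10.000, -5.000, 9.000°), disengaged; cmd=(0,0,0) → follower holds at (8.000, 4.000, -14.000°)
step 3: Δleader=(21.000, 16.000, 3.000°), engaged; cmd=(21.500, 31.000, 10.000°) → follower=(29.500, 35.000, -4.000°)
step 4: Δleader=(-2.000, 16.000, -33.000°), engaged; cmd=(-1.500, 31.000, -98.000°) → follower=(28.000, 66.000, -102.000°)
step 5: Δleader=(20.000, 17.000, 25.000°), engaged; cmd=(20.500, 33.000, 76.000°) → follower=(48.500, 99.000, -26.000°)
step 6: Δleader=(1.000, -25.000, 10.000°), engaged; cmd=(1.500, -51.000, 31.000°) → follower=(50.000, 48.000, 5.000°)


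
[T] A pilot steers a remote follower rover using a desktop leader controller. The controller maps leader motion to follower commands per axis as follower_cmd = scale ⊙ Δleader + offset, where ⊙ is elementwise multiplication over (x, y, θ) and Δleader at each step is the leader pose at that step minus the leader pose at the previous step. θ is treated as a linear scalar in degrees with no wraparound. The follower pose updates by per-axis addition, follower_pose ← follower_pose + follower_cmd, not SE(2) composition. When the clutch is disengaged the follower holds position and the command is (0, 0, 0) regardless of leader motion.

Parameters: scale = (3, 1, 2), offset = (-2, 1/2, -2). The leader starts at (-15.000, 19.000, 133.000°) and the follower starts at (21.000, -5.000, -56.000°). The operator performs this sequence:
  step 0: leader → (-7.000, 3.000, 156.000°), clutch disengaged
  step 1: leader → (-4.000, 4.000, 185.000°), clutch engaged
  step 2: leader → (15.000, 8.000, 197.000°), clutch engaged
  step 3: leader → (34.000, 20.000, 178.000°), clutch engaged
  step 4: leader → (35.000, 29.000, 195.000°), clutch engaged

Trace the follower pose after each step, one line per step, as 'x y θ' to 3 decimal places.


21.000 -5.000 -56.000
28.000 -3.500 0.000
83.000 1.000 22.000
138.000 13.500 -18.000
139.000 23.000 14.000

step 0: Δleader=(8.000, -16.000, 23.000°), disengaged; cmd=(0,0,0) → follower holds at (21.000, -5.000, -56.000°)
step 1: Δleader=(3.000, 1.000, 29.000°), engaged; cmd=(7.000, 1.500, 56.000°) → follower=(28.000, -3.500, 0.000°)
step 2: Δleader=(19.000, 4.000, 12.000°), engaged; cmd=(55.000, 4.500, 22.000°) → follower=(83.000, 1.000, 22.000°)
step 3: Δleader=(19.000, 12.000, -19.000°), engaged; cmd=(55.000, 12.500, -40.000°) → follower=(138.000, 13.500, -18.000°)
step 4: Δleader=(1.000, 9.000, 17.000°), engaged; cmd=(1.000, 9.500, 32.000°) → follower=(139.000, 23.000, 14.000°)


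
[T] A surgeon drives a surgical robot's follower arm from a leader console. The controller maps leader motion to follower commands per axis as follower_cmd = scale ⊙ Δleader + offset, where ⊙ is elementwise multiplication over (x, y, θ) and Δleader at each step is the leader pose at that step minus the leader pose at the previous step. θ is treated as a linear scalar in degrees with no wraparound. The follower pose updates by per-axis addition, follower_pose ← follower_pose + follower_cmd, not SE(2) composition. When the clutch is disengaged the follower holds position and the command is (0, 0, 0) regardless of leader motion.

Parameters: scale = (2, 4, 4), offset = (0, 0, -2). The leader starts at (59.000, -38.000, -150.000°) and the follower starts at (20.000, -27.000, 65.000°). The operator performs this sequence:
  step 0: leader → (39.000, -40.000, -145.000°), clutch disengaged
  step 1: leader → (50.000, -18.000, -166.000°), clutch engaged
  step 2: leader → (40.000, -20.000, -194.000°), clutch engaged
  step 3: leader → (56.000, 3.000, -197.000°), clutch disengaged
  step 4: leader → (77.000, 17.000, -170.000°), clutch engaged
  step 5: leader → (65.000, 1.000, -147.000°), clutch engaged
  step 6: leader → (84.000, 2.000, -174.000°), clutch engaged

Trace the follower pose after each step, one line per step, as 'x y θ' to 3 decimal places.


20.000 -27.000 65.000
42.000 61.000 -21.000
22.000 53.000 -135.000
22.000 53.000 -135.000
64.000 109.000 -29.000
40.000 45.000 61.000
78.000 49.000 -49.000

step 0: Δleader=(-20.000, -2.000, 5.000°), disengaged; cmd=(0,0,0) → follower holds at (20.000, -27.000, 65.000°)
step 1: Δleader=(11.000, 22.000, -21.000°), engaged; cmd=(22.000, 88.000, -86.000°) → follower=(42.000, 61.000, -21.000°)
step 2: Δleader=(-10.000, -2.000, -28.000°), engaged; cmd=(-20.000, -8.000, -114.000°) → follower=(22.000, 53.000, -135.000°)
step 3: Δleader=(16.000, 23.000, -3.000°), disengaged; cmd=(0,0,0) → follower holds at (22.000, 53.000, -135.000°)
step 4: Δleader=(21.000, 14.000, 27.000°), engaged; cmd=(42.000, 56.000, 106.000°) → follower=(64.000, 109.000, -29.000°)
step 5: Δleader=(-12.000, -16.000, 23.000°), engaged; cmd=(-24.000, -64.000, 90.000°) → follower=(40.000, 45.000, 61.000°)
step 6: Δleader=(19.000, 1.000, -27.000°), engaged; cmd=(38.000, 4.000, -110.000°) → follower=(78.000, 49.000, -49.000°)
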